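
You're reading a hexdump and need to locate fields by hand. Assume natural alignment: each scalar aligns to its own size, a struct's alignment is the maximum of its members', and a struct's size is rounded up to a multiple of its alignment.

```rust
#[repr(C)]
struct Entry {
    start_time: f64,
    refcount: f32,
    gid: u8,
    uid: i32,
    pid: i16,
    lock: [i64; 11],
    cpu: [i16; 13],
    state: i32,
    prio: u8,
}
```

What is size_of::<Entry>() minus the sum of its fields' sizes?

@0: start_time [8B, align 8] → 8
@8: refcount [4B, align 4] → 12
@12: gid [1B, align 1] → 13
+3 pad (align 4)
@16: uid [4B, align 4] → 20
@20: pid [2B, align 2] → 22
+2 pad (align 8)
@24: lock [88B, align 8] → 112
@112: cpu [26B, align 2] → 138
+2 pad (align 4)
@140: state [4B, align 4] → 144
@144: prio [1B, align 1] → 145
+7 tail pad (align 8)
size 152, align 8
data bytes 138, size 152 → padding 14

14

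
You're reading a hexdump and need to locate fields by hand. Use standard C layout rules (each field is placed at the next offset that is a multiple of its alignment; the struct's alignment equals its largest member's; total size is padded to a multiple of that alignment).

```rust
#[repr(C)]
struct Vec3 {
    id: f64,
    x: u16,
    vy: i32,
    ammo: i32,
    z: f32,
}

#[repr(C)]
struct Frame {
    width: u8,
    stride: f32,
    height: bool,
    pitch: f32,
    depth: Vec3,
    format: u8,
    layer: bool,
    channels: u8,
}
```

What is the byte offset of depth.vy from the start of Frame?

Vec3: @0: id [8B, align 8] → 8; @8: x [2B, align 2] → 10; +2 pad (align 4); @12: vy [4B, align 4] → 16; @16: ammo [4B, align 4] → 20; @20: z [4B, align 4] → 24; size 24, align 8
@0: width [1B, align 1] → 1
+3 pad (align 4)
@4: stride [4B, align 4] → 8
@8: height [1B, align 1] → 9
+3 pad (align 4)
@12: pitch [4B, align 4] → 16
@16: depth [24B, align 8] → 40
within Vec3: vy at 12
16 + 12 = 28

28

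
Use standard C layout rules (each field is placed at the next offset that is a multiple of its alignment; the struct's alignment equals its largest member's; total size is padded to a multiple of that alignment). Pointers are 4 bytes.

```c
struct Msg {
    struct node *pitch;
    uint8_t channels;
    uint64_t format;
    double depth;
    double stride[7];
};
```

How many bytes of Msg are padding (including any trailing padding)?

3

@0: pitch [4B, align 4] → 4
@4: channels [1B, align 1] → 5
+3 pad (align 8)
@8: format [8B, align 8] → 16
@16: depth [8B, align 8] → 24
@24: stride [56B, align 8] → 80
size 80, align 8
data bytes 77, size 80 → padding 3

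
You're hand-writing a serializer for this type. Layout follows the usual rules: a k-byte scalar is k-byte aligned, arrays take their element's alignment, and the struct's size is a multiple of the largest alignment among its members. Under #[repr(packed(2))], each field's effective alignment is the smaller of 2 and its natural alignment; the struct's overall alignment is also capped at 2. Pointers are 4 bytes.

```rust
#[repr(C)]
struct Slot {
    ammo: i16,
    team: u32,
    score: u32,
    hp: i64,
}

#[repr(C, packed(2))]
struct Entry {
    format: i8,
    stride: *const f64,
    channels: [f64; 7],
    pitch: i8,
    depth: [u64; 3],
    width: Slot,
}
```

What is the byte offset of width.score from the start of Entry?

96

Slot: 0..2  ammo  (2B, 2-aligned); 2..4  -- padding (2B); 4..8  team  (4B, 4-aligned); 8..12  score  (4B, 4-aligned); 12..16  -- padding (4B); 16..24  hp  (8B, 8-aligned); sizeof = 24, alignof = 8
0..1  format  (1B, 1-aligned)
1..2  -- padding (1B)
2..6  stride  (4B, 2-aligned)
6..62  channels  (56B, 2-aligned)
62..63  pitch  (1B, 1-aligned)
63..64  -- padding (1B)
64..88  depth  (24B, 2-aligned)
88..112  width  (24B, 2-aligned)
within Slot: score at 8
88 + 8 = 96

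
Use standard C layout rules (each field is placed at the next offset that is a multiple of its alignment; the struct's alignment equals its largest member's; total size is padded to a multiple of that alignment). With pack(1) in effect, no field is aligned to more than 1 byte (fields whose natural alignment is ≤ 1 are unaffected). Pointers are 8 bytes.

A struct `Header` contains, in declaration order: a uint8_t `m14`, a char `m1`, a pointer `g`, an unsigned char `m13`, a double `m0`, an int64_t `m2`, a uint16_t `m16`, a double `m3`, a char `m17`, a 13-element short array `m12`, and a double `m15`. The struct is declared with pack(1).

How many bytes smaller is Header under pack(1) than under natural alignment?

24

natural layout:
  m14 at 0 (size 1, align 1) → ends 1
  m1 at 1 (size 1, align 1) → ends 2
  pad 6 to align 8 for g
  g at 8 (size 8, align 8) → ends 16
  m13 at 16 (size 1, align 1) → ends 17
  pad 7 to align 8 for m0
  m0 at 24 (size 8, align 8) → ends 32
  m2 at 32 (size 8, align 8) → ends 40
  m16 at 40 (size 2, align 2) → ends 42
  pad 6 to align 8 for m3
  m3 at 48 (size 8, align 8) → ends 56
  m17 at 56 (size 1, align 1) → ends 57
  pad 1 to align 2 for m12
  m12 at 58 (size 26, align 2) → ends 84
  pad 4 to align 8 for m15
  m15 at 88 (size 8, align 8) → ends 96
  total 96 bytes, alignment 8
packed(1) layout:
  m14 at 0 (size 1, align 1) → ends 1
  m1 at 1 (size 1, align 1) → ends 2
  g at 2 (size 8, align 1) → ends 10
  m13 at 10 (size 1, align 1) → ends 11
  m0 at 11 (size 8, align 1) → ends 19
  m2 at 19 (size 8, align 1) → ends 27
  m16 at 27 (size 2, align 1) → ends 29
  m3 at 29 (size 8, align 1) → ends 37
  m17 at 37 (size 1, align 1) → ends 38
  m12 at 38 (size 26, align 1) → ends 64
  m15 at 64 (size 8, align 1) → ends 72
  total 72 bytes, alignment 1
96 − 72 = 24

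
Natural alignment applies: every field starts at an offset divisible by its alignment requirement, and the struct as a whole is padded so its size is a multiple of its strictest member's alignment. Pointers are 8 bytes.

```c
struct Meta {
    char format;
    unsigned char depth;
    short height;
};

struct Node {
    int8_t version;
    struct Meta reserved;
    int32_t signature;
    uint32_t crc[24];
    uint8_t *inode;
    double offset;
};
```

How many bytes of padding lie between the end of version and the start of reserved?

Meta: format at 0 (size 1, align 1) → ends 1; depth at 1 (size 1, align 1) → ends 2; height at 2 (size 2, align 2) → ends 4; total 4 bytes, alignment 2
version at 0 (size 1, align 1) → ends 1
pad 1 to align 2 for reserved
reserved at 2 (size 4, align 2) → ends 6

1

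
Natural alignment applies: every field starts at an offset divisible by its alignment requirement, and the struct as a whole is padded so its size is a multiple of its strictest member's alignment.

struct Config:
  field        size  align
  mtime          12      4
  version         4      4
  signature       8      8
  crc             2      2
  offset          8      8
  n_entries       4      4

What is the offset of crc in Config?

@0: mtime [12B, align 4] → 12
@12: version [4B, align 4] → 16
@16: signature [8B, align 8] → 24
@24: crc [2B, align 2] → 26

24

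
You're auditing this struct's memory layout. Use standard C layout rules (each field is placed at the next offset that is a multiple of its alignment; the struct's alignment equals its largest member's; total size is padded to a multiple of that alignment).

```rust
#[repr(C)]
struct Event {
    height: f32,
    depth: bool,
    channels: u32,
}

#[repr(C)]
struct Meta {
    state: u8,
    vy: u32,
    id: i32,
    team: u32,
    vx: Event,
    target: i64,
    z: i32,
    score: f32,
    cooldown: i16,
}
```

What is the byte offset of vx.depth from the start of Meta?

Event: @0: height [4B, align 4] → 4; @4: depth [1B, align 1] → 5; +3 pad (align 4); @8: channels [4B, align 4] → 12; size 12, align 4
@0: state [1B, align 1] → 1
+3 pad (align 4)
@4: vy [4B, align 4] → 8
@8: id [4B, align 4] → 12
@12: team [4B, align 4] → 16
@16: vx [12B, align 4] → 28
within Event: depth at 4
16 + 4 = 20

20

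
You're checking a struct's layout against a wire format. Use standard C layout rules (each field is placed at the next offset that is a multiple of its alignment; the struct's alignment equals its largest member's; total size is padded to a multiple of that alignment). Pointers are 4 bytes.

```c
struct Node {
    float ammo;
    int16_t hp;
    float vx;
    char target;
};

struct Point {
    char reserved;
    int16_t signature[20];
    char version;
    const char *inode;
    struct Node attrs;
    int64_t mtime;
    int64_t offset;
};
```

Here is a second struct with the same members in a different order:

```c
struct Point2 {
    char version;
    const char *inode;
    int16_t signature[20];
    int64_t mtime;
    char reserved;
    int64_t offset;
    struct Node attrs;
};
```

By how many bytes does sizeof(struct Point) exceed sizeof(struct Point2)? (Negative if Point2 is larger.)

Node: @0: ammo [4B, align 4] → 4; @4: hp [2B, align 2] → 6; +2 pad (align 4); @8: vx [4B, align 4] → 12; @12: target [1B, align 1] → 13; +3 tail pad (align 4); size 16, align 4
@0: reserved [1B, align 1] → 1
+1 pad (align 2)
@2: signature [40B, align 2] → 42
@42: version [1B, align 1] → 43
+1 pad (align 4)
@44: inode [4B, align 4] → 48
@48: attrs [16B, align 4] → 64
@64: mtime [8B, align 8] → 72
@72: offset [8B, align 8] → 80
size 80, align 8
— Point2 —
@0: version [1B, align 1] → 1
+3 pad (align 4)
@4: inode [4B, align 4] → 8
@8: signature [40B, align 2] → 48
@48: mtime [8B, align 8] → 56
@56: reserved [1B, align 1] → 57
+7 pad (align 8)
@64: offset [8B, align 8] → 72
@72: attrs [16B, align 4] → 88
size 88, align 8
80 − 88 = -8

-8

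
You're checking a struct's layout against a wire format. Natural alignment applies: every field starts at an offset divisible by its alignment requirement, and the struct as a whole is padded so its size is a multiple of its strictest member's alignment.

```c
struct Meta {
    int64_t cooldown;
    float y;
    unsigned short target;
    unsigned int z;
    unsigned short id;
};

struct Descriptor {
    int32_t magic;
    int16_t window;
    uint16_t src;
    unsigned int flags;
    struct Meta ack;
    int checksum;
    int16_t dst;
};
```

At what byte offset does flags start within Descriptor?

8

Meta: @0: cooldown [8B, align 8] → 8; @8: y [4B, align 4] → 12; @12: target [2B, align 2] → 14; +2 pad (align 4); @16: z [4B, align 4] → 20; @20: id [2B, align 2] → 22; +2 tail pad (align 8); size 24, align 8
@0: magic [4B, align 4] → 4
@4: window [2B, align 2] → 6
@6: src [2B, align 2] → 8
@8: flags [4B, align 4] → 12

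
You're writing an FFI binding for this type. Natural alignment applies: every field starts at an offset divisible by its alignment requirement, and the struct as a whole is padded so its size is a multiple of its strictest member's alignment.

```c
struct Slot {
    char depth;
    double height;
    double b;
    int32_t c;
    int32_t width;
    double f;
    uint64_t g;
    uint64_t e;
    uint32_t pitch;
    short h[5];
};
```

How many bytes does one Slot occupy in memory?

72 bytes

0..1  depth  (1B, 1-aligned)
1..8  -- padding (7B)
8..16  height  (8B, 8-aligned)
16..24  b  (8B, 8-aligned)
24..28  c  (4B, 4-aligned)
28..32  width  (4B, 4-aligned)
32..40  f  (8B, 8-aligned)
40..48  g  (8B, 8-aligned)
48..56  e  (8B, 8-aligned)
56..60  pitch  (4B, 4-aligned)
60..70  h  (10B, 2-aligned)
70..72  -- tail padding (2B)
sizeof = 72, alignof = 8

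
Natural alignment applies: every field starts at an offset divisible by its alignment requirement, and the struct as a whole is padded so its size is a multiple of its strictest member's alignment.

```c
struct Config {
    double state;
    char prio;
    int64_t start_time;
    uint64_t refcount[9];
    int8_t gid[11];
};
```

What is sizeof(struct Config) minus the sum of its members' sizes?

12

0..8  state  (8B, 8-aligned)
8..9  prio  (1B, 1-aligned)
9..16  -- padding (7B)
16..24  start_time  (8B, 8-aligned)
24..96  refcount  (72B, 8-aligned)
96..107  gid  (11B, 1-aligned)
107..112  -- tail padding (5B)
sizeof = 112, alignof = 8
data bytes 100, size 112 → padding 12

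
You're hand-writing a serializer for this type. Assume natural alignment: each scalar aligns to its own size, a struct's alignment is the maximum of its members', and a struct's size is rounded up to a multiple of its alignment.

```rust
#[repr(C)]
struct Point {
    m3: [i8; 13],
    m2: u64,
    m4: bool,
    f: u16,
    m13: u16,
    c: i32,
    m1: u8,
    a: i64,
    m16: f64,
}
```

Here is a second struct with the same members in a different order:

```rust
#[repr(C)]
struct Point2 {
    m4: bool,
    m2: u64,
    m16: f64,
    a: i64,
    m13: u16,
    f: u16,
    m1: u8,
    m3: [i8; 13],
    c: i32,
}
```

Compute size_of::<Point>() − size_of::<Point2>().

0

@0: m3 [13B, align 1] → 13
+3 pad (align 8)
@16: m2 [8B, align 8] → 24
@24: m4 [1B, align 1] → 25
+1 pad (align 2)
@26: f [2B, align 2] → 28
@28: m13 [2B, align 2] → 30
+2 pad (align 4)
@32: c [4B, align 4] → 36
@36: m1 [1B, align 1] → 37
+3 pad (align 8)
@40: a [8B, align 8] → 48
@48: m16 [8B, align 8] → 56
size 56, align 8
— Point2 —
@0: m4 [1B, align 1] → 1
+7 pad (align 8)
@8: m2 [8B, align 8] → 16
@16: m16 [8B, align 8] → 24
@24: a [8B, align 8] → 32
@32: m13 [2B, align 2] → 34
@34: f [2B, align 2] → 36
@36: m1 [1B, align 1] → 37
@37: m3 [13B, align 1] → 50
+2 pad (align 4)
@52: c [4B, align 4] → 56
size 56, align 8
56 − 56 = 0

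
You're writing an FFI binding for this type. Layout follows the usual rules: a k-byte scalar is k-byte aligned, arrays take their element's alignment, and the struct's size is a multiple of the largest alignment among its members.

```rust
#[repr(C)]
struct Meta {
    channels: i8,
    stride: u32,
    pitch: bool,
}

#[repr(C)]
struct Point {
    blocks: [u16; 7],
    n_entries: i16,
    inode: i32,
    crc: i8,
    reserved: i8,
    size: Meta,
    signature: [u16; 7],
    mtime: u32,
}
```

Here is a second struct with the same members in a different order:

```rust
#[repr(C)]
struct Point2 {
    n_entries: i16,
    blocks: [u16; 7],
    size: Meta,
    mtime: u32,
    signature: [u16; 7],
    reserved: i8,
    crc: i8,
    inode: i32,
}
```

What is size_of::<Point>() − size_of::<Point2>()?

4

Meta: channels at 0 (size 1, align 1) → ends 1; pad 3 to align 4 for stride; stride at 4 (size 4, align 4) → ends 8; pitch at 8 (size 1, align 1) → ends 9; tail pad 3 to reach multiple of 4; total 12 bytes, alignment 4
blocks at 0 (size 14, align 2) → ends 14
n_entries at 14 (size 2, align 2) → ends 16
inode at 16 (size 4, align 4) → ends 20
crc at 20 (size 1, align 1) → ends 21
reserved at 21 (size 1, align 1) → ends 22
pad 2 to align 4 for size
size at 24 (size 12, align 4) → ends 36
signature at 36 (size 14, align 2) → ends 50
pad 2 to align 4 for mtime
mtime at 52 (size 4, align 4) → ends 56
total 56 bytes, alignment 4
— Point2 —
n_entries at 0 (size 2, align 2) → ends 2
blocks at 2 (size 14, align 2) → ends 16
size at 16 (size 12, align 4) → ends 28
mtime at 28 (size 4, align 4) → ends 32
signature at 32 (size 14, align 2) → ends 46
reserved at 46 (size 1, align 1) → ends 47
crc at 47 (size 1, align 1) → ends 48
inode at 48 (size 4, align 4) → ends 52
total 52 bytes, alignment 4
56 − 52 = 4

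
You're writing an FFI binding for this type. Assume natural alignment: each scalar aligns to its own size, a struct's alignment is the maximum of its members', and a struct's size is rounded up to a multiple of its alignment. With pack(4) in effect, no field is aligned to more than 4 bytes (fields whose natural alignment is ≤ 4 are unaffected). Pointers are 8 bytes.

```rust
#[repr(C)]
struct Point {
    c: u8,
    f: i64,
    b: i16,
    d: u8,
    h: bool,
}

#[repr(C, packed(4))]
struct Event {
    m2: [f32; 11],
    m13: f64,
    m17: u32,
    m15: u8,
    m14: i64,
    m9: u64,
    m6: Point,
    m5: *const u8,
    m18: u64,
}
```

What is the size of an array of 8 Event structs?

Point: c at 0 (size 1, align 1) → ends 1; pad 7 to align 8 for f; f at 8 (size 8, align 8) → ends 16; b at 16 (size 2, align 2) → ends 18; d at 18 (size 1, align 1) → ends 19; h at 19 (size 1, align 1) → ends 20; tail pad 4 to reach multiple of 8; total 24 bytes, alignment 8
m2 at 0 (size 44, align 4) → ends 44
m13 at 44 (size 8, align 4) → ends 52
m17 at 52 (size 4, align 4) → ends 56
m15 at 56 (size 1, align 1) → ends 57
pad 3 to align 4 for m14
m14 at 60 (size 8, align 4) → ends 68
m9 at 68 (size 8, align 4) → ends 76
m6 at 76 (size 24, align 4) → ends 100
m5 at 100 (size 8, align 4) → ends 108
m18 at 108 (size 8, align 4) → ends 116
total 116 bytes, alignment 4
array of 8: 8 × 116 = 928

928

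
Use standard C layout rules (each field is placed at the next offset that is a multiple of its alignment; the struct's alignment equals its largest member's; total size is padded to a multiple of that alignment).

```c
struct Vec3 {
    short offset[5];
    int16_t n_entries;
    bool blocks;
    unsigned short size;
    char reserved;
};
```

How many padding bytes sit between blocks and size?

@0: offset [10B, align 2] → 10
@10: n_entries [2B, align 2] → 12
@12: blocks [1B, align 1] → 13
+1 pad (align 2)
@14: size [2B, align 2] → 16

1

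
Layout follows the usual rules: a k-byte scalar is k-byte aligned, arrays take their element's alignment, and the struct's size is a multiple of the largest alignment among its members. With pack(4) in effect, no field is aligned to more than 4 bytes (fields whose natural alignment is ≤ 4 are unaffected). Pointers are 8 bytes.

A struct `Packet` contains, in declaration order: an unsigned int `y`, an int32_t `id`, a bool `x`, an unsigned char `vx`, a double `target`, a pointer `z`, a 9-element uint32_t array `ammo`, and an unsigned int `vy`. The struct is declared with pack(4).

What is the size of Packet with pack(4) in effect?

68

y at 0 (size 4, align 4) → ends 4
id at 4 (size 4, align 4) → ends 8
x at 8 (size 1, align 1) → ends 9
vx at 9 (size 1, align 1) → ends 10
pad 2 to align 4 for target
target at 12 (size 8, align 4) → ends 20
z at 20 (size 8, align 4) → ends 28
ammo at 28 (size 36, align 4) → ends 64
vy at 64 (size 4, align 4) → ends 68
total 68 bytes, alignment 4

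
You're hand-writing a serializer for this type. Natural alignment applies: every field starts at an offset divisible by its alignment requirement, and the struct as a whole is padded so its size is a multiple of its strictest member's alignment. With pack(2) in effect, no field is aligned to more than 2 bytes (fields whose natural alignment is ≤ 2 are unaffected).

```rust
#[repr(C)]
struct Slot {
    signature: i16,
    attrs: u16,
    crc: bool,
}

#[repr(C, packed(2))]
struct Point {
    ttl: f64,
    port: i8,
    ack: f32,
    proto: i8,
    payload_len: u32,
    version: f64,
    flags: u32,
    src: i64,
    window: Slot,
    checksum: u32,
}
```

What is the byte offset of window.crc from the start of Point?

44

Slot: @0: signature [2B, align 2] → 2; @2: attrs [2B, align 2] → 4; @4: crc [1B, align 1] → 5; +1 tail pad (align 2); size 6, align 2
@0: ttl [8B, align 2] → 8
@8: port [1B, align 1] → 9
+1 pad (align 2)
@10: ack [4B, align 2] → 14
@14: proto [1B, align 1] → 15
+1 pad (align 2)
@16: payload_len [4B, align 2] → 20
@20: version [8B, align 2] → 28
@28: flags [4B, align 2] → 32
@32: src [8B, align 2] → 40
@40: window [6B, align 2] → 46
within Slot: crc at 4
40 + 4 = 44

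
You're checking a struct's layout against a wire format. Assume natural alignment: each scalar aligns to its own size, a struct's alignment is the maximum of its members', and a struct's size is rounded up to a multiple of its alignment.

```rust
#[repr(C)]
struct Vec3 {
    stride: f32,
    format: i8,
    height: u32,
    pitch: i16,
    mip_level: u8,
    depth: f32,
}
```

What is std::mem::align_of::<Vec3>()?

member alignments: stride=4, format=1, height=4, pitch=2, mip_level=1, depth=4
max = 4

4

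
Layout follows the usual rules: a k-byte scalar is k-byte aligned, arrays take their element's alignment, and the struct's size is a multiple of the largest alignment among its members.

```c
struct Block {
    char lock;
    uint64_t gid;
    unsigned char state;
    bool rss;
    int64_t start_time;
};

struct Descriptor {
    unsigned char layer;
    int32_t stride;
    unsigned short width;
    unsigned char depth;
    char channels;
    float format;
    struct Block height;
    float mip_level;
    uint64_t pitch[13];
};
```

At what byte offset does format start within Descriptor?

12

Block: @0: lock [1B, align 1] → 1; +7 pad (align 8); @8: gid [8B, align 8] → 16; @16: state [1B, align 1] → 17; @17: rss [1B, align 1] → 18; +6 pad (align 8); @24: start_time [8B, align 8] → 32; size 32, align 8
@0: layer [1B, align 1] → 1
+3 pad (align 4)
@4: stride [4B, align 4] → 8
@8: width [2B, align 2] → 10
@10: depth [1B, align 1] → 11
@11: channels [1B, align 1] → 12
@12: format [4B, align 4] → 16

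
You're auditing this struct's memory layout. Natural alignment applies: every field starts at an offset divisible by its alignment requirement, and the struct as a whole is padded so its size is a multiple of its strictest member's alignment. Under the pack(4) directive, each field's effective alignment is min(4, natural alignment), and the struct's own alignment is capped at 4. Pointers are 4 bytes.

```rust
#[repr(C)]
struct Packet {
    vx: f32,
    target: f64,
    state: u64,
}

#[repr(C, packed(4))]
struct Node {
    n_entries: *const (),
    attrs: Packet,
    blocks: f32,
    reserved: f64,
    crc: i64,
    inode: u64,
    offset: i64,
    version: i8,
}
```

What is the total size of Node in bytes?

68 bytes

Packet: @0: vx [4B, align 4] → 4; +4 pad (align 8); @8: target [8B, align 8] → 16; @16: state [8B, align 8] → 24; size 24, align 8
@0: n_entries [4B, align 4] → 4
@4: attrs [24B, align 4] → 28
@28: blocks [4B, align 4] → 32
@32: reserved [8B, align 4] → 40
@40: crc [8B, align 4] → 48
@48: inode [8B, align 4] → 56
@56: offset [8B, align 4] → 64
@64: version [1B, align 1] → 65
+3 tail pad (align 4)
size 68, align 4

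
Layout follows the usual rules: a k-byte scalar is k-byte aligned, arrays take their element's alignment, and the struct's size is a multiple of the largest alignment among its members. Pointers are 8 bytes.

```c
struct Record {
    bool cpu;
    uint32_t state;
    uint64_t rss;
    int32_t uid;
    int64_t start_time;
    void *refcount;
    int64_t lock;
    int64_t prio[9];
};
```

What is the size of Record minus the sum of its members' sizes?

7

@0: cpu [1B, align 1] → 1
+3 pad (align 4)
@4: state [4B, align 4] → 8
@8: rss [8B, align 8] → 16
@16: uid [4B, align 4] → 20
+4 pad (align 8)
@24: start_time [8B, align 8] → 32
@32: refcount [8B, align 8] → 40
@40: lock [8B, align 8] → 48
@48: prio [72B, align 8] → 120
size 120, align 8
data bytes 113, size 120 → padding 7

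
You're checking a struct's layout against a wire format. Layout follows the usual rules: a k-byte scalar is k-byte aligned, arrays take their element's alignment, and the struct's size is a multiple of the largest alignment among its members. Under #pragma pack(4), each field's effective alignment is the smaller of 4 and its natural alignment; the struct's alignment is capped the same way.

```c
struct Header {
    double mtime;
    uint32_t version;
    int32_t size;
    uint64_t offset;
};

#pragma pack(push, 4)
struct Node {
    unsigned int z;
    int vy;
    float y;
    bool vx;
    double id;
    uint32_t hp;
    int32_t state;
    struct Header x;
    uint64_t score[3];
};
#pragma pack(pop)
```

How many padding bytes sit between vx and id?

3

Header: @0: mtime [8B, align 8] → 8; @8: version [4B, align 4] → 12; @12: size [4B, align 4] → 16; @16: offset [8B, align 8] → 24; size 24, align 8
@0: z [4B, align 4] → 4
@4: vy [4B, align 4] → 8
@8: y [4B, align 4] → 12
@12: vx [1B, align 1] → 13
+3 pad (align 4)
@16: id [8B, align 4] → 24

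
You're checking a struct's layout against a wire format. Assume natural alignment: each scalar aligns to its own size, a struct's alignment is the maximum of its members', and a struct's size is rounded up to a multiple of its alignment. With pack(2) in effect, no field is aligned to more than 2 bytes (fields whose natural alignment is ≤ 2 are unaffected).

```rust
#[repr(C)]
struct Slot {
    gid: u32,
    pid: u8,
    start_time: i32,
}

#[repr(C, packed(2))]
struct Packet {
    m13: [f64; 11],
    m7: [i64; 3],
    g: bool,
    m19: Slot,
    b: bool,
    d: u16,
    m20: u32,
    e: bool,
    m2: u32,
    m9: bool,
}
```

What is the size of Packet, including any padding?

142

Slot: 0..4  gid  (4B, 4-aligned); 4..5  pid  (1B, 1-aligned); 5..8  -- padding (3B); 8..12  start_time  (4B, 4-aligned); sizeof = 12, alignof = 4
0..88  m13  (88B, 2-aligned)
88..112  m7  (24B, 2-aligned)
112..113  g  (1B, 1-aligned)
113..114  -- padding (1B)
114..126  m19  (12B, 2-aligned)
126..127  b  (1B, 1-aligned)
127..128  -- padding (1B)
128..130  d  (2B, 2-aligned)
130..134  m20  (4B, 2-aligned)
134..135  e  (1B, 1-aligned)
135..136  -- padding (1B)
136..140  m2  (4B, 2-aligned)
140..141  m9  (1B, 1-aligned)
141..142  -- tail padding (1B)
sizeof = 142, alignof = 2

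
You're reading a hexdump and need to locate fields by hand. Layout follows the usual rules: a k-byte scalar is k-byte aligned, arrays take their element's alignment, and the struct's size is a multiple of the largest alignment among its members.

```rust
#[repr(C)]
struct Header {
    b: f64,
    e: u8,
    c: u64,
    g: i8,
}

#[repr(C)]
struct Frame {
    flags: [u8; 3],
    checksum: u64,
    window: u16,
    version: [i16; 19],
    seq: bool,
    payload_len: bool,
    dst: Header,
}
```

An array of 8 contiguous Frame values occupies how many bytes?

Header: @0: b [8B, align 8] → 8; @8: e [1B, align 1] → 9; +7 pad (align 8); @16: c [8B, align 8] → 24; @24: g [1B, align 1] → 25; +7 tail pad (align 8); size 32, align 8
@0: flags [3B, align 1] → 3
+5 pad (align 8)
@8: checksum [8B, align 8] → 16
@16: window [2B, align 2] → 18
@18: version [38B, align 2] → 56
@56: seq [1B, align 1] → 57
@57: payload_len [1B, align 1] → 58
+6 pad (align 8)
@64: dst [32B, align 8] → 96
size 96, align 8
array of 8: 8 × 96 = 768

768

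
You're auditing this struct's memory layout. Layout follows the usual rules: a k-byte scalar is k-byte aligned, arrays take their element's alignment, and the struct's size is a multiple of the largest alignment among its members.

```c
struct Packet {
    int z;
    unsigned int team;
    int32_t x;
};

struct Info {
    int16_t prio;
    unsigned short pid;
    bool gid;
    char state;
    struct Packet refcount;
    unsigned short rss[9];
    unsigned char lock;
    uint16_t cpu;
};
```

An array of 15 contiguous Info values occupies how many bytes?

660

Packet: 0..4  z  (4B, 4-aligned); 4..8  team  (4B, 4-aligned); 8..12  x  (4B, 4-aligned); sizeof = 12, alignof = 4
0..2  prio  (2B, 2-aligned)
2..4  pid  (2B, 2-aligned)
4..5  gid  (1B, 1-aligned)
5..6  state  (1B, 1-aligned)
6..8  -- padding (2B)
8..20  refcount  (12B, 4-aligned)
20..38  rss  (18B, 2-aligned)
38..39  lock  (1B, 1-aligned)
39..40  -- padding (1B)
40..42  cpu  (2B, 2-aligned)
42..44  -- tail padding (2B)
sizeof = 44, alignof = 4
array of 15: 15 × 44 = 660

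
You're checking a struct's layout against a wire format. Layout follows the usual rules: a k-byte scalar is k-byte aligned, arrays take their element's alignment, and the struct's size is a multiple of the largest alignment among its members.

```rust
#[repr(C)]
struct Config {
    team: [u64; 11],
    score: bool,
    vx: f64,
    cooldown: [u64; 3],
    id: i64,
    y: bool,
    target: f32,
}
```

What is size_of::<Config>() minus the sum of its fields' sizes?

10

0..88  team  (88B, 8-aligned)
88..89  score  (1B, 1-aligned)
89..96  -- padding (7B)
96..104  vx  (8B, 8-aligned)
104..128  cooldown  (24B, 8-aligned)
128..136  id  (8B, 8-aligned)
136..137  y  (1B, 1-aligned)
137..140  -- padding (3B)
140..144  target  (4B, 4-aligned)
sizeof = 144, alignof = 8
data bytes 134, size 144 → padding 10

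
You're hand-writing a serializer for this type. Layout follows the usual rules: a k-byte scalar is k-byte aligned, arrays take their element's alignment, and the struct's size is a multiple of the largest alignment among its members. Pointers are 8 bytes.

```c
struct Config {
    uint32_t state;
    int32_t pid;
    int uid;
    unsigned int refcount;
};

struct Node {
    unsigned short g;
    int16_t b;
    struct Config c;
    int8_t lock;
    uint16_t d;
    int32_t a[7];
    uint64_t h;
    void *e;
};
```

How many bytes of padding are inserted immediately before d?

Config: @0: state [4B, align 4] → 4; @4: pid [4B, align 4] → 8; @8: uid [4B, align 4] → 12; @12: refcount [4B, align 4] → 16; size 16, align 4
@0: g [2B, align 2] → 2
@2: b [2B, align 2] → 4
@4: c [16B, align 4] → 20
@20: lock [1B, align 1] → 21
+1 pad (align 2)
@22: d [2B, align 2] → 24

1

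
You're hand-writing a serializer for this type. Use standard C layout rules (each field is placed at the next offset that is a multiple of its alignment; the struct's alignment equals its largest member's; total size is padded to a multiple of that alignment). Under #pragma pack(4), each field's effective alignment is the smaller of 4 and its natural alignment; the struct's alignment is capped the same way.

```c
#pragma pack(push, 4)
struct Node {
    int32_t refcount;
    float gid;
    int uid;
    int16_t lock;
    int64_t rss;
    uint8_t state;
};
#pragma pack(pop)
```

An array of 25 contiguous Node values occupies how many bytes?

700

@0: refcount [4B, align 4] → 4
@4: gid [4B, align 4] → 8
@8: uid [4B, align 4] → 12
@12: lock [2B, align 2] → 14
+2 pad (align 4)
@16: rss [8B, align 4] → 24
@24: state [1B, align 1] → 25
+3 tail pad (align 4)
size 28, align 4
array of 25: 25 × 28 = 700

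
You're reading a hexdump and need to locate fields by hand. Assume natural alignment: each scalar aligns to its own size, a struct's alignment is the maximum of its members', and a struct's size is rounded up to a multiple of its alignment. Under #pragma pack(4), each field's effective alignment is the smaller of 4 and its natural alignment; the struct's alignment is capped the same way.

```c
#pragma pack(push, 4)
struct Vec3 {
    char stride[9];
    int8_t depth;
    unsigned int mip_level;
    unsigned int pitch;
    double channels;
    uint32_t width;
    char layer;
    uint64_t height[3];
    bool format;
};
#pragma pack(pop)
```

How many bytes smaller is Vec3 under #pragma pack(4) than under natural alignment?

8

natural layout:
  0..9  stride  (9B, 1-aligned)
  9..10  depth  (1B, 1-aligned)
  10..12  -- padding (2B)
  12..16  mip_level  (4B, 4-aligned)
  16..20  pitch  (4B, 4-aligned)
  20..24  -- padding (4B)
  24..32  channels  (8B, 8-aligned)
  32..36  width  (4B, 4-aligned)
  36..37  layer  (1B, 1-aligned)
  37..40  -- padding (3B)
  40..64  height  (24B, 8-aligned)
  64..65  format  (1B, 1-aligned)
  65..72  -- tail padding (7B)
  sizeof = 72, alignof = 8
packed(4) layout:
  0..9  stride  (9B, 1-aligned)
  9..10  depth  (1B, 1-aligned)
  10..12  -- padding (2B)
  12..16  mip_level  (4B, 4-aligned)
  16..20  pitch  (4B, 4-aligned)
  20..28  channels  (8B, 4-aligned)
  28..32  width  (4B, 4-aligned)
  32..33  layer  (1B, 1-aligned)
  33..36  -- padding (3B)
  36..60  height  (24B, 4-aligned)
  60..61  format  (1B, 1-aligned)
  61..64  -- tail padding (3B)
  sizeof = 64, alignof = 4
72 − 64 = 8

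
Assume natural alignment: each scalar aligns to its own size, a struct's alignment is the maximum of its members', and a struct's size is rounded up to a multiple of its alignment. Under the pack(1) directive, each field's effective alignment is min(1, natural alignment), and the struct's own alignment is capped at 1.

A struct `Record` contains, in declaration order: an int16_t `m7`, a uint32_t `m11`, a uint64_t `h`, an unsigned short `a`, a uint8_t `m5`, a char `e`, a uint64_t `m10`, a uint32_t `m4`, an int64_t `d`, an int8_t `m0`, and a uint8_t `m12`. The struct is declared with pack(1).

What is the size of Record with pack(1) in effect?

@0: m7 [2B, align 1] → 2
@2: m11 [4B, align 1] → 6
@6: h [8B, align 1] → 14
@14: a [2B, align 1] → 16
@16: m5 [1B, align 1] → 17
@17: e [1B, align 1] → 18
@18: m10 [8B, align 1] → 26
@26: m4 [4B, align 1] → 30
@30: d [8B, align 1] → 38
@38: m0 [1B, align 1] → 39
@39: m12 [1B, align 1] → 40
size 40, align 1

40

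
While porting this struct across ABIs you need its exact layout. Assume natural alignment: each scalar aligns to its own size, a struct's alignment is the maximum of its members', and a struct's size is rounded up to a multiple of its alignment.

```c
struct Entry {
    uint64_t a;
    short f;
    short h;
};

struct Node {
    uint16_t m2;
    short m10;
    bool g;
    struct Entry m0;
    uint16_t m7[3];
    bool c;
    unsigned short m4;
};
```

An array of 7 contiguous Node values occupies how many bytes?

Entry: a at 0 (size 8, align 8) → ends 8; f at 8 (size 2, align 2) → ends 10; h at 10 (size 2, align 2) → ends 12; tail pad 4 to reach multiple of 8; total 16 bytes, alignment 8
m2 at 0 (size 2, align 2) → ends 2
m10 at 2 (size 2, align 2) → ends 4
g at 4 (size 1, align 1) → ends 5
pad 3 to align 8 for m0
m0 at 8 (size 16, align 8) → ends 24
m7 at 24 (size 6, align 2) → ends 30
c at 30 (size 1, align 1) → ends 31
pad 1 to align 2 for m4
m4 at 32 (size 2, align 2) → ends 34
tail pad 6 to reach multiple of 8
total 40 bytes, alignment 8
array of 7: 7 × 40 = 280

280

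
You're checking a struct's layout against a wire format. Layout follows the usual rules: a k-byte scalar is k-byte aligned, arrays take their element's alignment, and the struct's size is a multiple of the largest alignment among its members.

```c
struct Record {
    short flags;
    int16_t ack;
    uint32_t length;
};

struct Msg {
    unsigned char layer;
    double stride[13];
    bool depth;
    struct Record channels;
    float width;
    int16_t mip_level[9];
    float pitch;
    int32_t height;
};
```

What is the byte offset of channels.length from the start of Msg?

Record: flags at 0 (size 2, align 2) → ends 2; ack at 2 (size 2, align 2) → ends 4; length at 4 (size 4, align 4) → ends 8; total 8 bytes, alignment 4
layer at 0 (size 1, align 1) → ends 1
pad 7 to align 8 for stride
stride at 8 (size 104, align 8) → ends 112
depth at 112 (size 1, align 1) → ends 113
pad 3 to align 4 for channels
channels at 116 (size 8, align 4) → ends 124
within Record: length at 4
116 + 4 = 120

120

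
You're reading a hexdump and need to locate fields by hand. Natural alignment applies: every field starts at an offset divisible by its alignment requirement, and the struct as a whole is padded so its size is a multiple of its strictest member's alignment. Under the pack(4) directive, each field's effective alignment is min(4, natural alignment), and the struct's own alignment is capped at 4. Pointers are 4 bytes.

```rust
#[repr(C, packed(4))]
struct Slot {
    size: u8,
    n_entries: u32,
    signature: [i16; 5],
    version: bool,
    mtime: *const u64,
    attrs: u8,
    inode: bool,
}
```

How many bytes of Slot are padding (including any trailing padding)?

size at 0 (size 1, align 1) → ends 1
pad 3 to align 4 for n_entries
n_entries at 4 (size 4, align 4) → ends 8
signature at 8 (size 10, align 2) → ends 18
version at 18 (size 1, align 1) → ends 19
pad 1 to align 4 for mtime
mtime at 20 (size 4, align 4) → ends 24
attrs at 24 (size 1, align 1) → ends 25
inode at 25 (size 1, align 1) → ends 26
tail pad 2 to reach multiple of 4
total 28 bytes, alignment 4
data bytes 22, size 28 → padding 6

6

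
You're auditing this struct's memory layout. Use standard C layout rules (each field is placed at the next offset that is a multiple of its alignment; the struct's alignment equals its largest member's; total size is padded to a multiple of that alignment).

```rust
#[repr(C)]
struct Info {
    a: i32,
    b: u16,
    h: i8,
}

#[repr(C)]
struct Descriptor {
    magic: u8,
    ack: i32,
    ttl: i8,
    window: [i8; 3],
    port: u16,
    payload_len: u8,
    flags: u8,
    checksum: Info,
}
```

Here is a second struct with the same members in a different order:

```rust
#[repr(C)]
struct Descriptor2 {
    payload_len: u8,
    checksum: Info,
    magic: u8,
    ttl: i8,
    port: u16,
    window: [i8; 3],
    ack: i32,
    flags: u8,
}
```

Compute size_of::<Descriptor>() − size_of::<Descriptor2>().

Info: @0: a [4B, align 4] → 4; @4: b [2B, align 2] → 6; @6: h [1B, align 1] → 7; +1 tail pad (align 4); size 8, align 4
@0: magic [1B, align 1] → 1
+3 pad (align 4)
@4: ack [4B, align 4] → 8
@8: ttl [1B, align 1] → 9
@9: window [3B, align 1] → 12
@12: port [2B, align 2] → 14
@14: payload_len [1B, align 1] → 15
@15: flags [1B, align 1] → 16
@16: checksum [8B, align 4] → 24
size 24, align 4
— Descriptor2 —
@0: payload_len [1B, align 1] → 1
+3 pad (align 4)
@4: checksum [8B, align 4] → 12
@12: magic [1B, align 1] → 13
@13: ttl [1B, align 1] → 14
@14: port [2B, align 2] → 16
@16: window [3B, align 1] → 19
+1 pad (align 4)
@20: ack [4B, align 4] → 24
@24: flags [1B, align 1] → 25
+3 tail pad (align 4)
size 28, align 4
24 − 28 = -4

-4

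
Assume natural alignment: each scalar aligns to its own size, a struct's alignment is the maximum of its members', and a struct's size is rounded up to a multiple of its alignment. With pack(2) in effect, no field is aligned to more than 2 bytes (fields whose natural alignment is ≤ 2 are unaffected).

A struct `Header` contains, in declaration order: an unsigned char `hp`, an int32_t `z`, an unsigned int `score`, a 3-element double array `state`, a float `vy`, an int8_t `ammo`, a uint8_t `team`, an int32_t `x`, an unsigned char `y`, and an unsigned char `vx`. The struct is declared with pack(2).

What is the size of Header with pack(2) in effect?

46

0..1  hp  (1B, 1-aligned)
1..2  -- padding (1B)
2..6  z  (4B, 2-aligned)
6..10  score  (4B, 2-aligned)
10..34  state  (24B, 2-aligned)
34..38  vy  (4B, 2-aligned)
38..39  ammo  (1B, 1-aligned)
39..40  team  (1B, 1-aligned)
40..44  x  (4B, 2-aligned)
44..45  y  (1B, 1-aligned)
45..46  vx  (1B, 1-aligned)
sizeof = 46, alignof = 2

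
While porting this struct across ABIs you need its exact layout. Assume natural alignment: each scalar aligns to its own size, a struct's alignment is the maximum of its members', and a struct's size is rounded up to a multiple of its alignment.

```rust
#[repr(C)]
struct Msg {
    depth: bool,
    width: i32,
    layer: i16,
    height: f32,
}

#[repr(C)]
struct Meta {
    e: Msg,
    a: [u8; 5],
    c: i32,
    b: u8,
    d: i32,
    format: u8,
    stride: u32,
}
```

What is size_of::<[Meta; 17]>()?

748

Msg: 0..1  depth  (1B, 1-aligned); 1..4  -- padding (3B); 4..8  width  (4B, 4-aligned); 8..10  layer  (2B, 2-aligned); 10..12  -- padding (2B); 12..16  height  (4B, 4-aligned); sizeof = 16, alignof = 4
0..16  e  (16B, 4-aligned)
16..21  a  (5B, 1-aligned)
21..24  -- padding (3B)
24..28  c  (4B, 4-aligned)
28..29  b  (1B, 1-aligned)
29..32  -- padding (3B)
32..36  d  (4B, 4-aligned)
36..37  format  (1B, 1-aligned)
37..40  -- padding (3B)
40..44  stride  (4B, 4-aligned)
sizeof = 44, alignof = 4
array of 17: 17 × 44 = 748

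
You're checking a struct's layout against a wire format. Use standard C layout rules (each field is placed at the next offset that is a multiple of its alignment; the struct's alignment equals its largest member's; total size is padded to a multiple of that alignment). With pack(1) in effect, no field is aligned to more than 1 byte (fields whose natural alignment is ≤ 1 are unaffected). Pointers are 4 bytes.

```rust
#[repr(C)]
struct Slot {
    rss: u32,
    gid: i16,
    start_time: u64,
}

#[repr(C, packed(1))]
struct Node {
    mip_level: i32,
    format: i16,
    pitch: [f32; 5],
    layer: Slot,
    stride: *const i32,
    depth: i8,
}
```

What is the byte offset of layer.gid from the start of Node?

30

Slot: @0: rss [4B, align 4] → 4; @4: gid [2B, align 2] → 6; +2 pad (align 8); @8: start_time [8B, align 8] → 16; size 16, align 8
@0: mip_level [4B, align 1] → 4
@4: format [2B, align 1] → 6
@6: pitch [20B, align 1] → 26
@26: layer [16B, align 1] → 42
within Slot: gid at 4
26 + 4 = 30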